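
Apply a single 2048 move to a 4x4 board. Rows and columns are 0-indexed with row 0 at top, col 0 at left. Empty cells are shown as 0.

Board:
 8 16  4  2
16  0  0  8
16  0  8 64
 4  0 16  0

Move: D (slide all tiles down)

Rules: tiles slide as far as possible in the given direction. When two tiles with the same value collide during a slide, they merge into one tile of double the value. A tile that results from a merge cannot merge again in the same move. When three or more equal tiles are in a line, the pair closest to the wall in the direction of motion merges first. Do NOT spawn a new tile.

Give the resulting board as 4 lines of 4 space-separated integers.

Answer:  0  0  0  0
 8  0  4  2
32  0  8  8
 4 16 16 64

Derivation:
Slide down:
col 0: [8, 16, 16, 4] -> [0, 8, 32, 4]
col 1: [16, 0, 0, 0] -> [0, 0, 0, 16]
col 2: [4, 0, 8, 16] -> [0, 4, 8, 16]
col 3: [2, 8, 64, 0] -> [0, 2, 8, 64]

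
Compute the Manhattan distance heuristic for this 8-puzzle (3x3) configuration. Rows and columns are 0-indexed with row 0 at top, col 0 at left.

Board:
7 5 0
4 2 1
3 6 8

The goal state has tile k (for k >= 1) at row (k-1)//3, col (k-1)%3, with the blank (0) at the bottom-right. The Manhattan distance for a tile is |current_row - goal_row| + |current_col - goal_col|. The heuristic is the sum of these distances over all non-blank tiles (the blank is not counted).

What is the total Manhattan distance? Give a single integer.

Answer: 14

Derivation:
Tile 7: (0,0)->(2,0) = 2
Tile 5: (0,1)->(1,1) = 1
Tile 4: (1,0)->(1,0) = 0
Tile 2: (1,1)->(0,1) = 1
Tile 1: (1,2)->(0,0) = 3
Tile 3: (2,0)->(0,2) = 4
Tile 6: (2,1)->(1,2) = 2
Tile 8: (2,2)->(2,1) = 1
Sum: 2 + 1 + 0 + 1 + 3 + 4 + 2 + 1 = 14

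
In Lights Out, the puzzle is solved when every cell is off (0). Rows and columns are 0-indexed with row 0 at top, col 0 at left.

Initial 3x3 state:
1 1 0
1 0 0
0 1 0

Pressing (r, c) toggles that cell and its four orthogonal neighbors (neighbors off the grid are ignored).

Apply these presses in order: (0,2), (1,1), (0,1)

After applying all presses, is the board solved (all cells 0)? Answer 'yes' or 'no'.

Answer: yes

Derivation:
After press 1 at (0,2):
1 0 1
1 0 1
0 1 0

After press 2 at (1,1):
1 1 1
0 1 0
0 0 0

After press 3 at (0,1):
0 0 0
0 0 0
0 0 0

Lights still on: 0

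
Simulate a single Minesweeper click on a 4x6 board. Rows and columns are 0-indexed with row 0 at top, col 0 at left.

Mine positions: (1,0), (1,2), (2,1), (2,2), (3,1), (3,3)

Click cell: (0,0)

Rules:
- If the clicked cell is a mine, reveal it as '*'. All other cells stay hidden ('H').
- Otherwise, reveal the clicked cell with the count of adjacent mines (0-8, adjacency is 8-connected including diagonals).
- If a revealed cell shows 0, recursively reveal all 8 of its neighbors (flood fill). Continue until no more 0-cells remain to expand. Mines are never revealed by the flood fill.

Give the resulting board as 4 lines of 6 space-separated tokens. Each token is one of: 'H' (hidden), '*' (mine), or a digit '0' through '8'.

1 H H H H H
H H H H H H
H H H H H H
H H H H H H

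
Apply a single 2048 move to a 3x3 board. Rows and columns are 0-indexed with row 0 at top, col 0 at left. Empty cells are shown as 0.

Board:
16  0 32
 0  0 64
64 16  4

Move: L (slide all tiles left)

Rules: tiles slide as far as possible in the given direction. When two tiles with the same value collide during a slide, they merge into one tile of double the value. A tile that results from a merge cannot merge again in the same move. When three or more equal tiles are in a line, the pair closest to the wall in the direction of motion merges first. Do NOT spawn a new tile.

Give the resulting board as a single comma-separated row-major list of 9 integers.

Slide left:
row 0: [16, 0, 32] -> [16, 32, 0]
row 1: [0, 0, 64] -> [64, 0, 0]
row 2: [64, 16, 4] -> [64, 16, 4]

Answer: 16, 32, 0, 64, 0, 0, 64, 16, 4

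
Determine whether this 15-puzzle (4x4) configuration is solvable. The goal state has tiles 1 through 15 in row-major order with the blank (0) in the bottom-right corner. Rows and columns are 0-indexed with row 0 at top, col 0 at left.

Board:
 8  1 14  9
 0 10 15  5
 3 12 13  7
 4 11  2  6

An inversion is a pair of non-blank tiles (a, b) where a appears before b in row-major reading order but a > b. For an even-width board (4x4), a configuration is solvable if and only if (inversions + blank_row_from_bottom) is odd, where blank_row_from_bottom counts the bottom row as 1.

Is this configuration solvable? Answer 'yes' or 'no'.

Inversions: 59
Blank is in row 1 (0-indexed from top), which is row 3 counting from the bottom (bottom = 1).
59 + 3 = 62, which is even, so the puzzle is not solvable.

Answer: no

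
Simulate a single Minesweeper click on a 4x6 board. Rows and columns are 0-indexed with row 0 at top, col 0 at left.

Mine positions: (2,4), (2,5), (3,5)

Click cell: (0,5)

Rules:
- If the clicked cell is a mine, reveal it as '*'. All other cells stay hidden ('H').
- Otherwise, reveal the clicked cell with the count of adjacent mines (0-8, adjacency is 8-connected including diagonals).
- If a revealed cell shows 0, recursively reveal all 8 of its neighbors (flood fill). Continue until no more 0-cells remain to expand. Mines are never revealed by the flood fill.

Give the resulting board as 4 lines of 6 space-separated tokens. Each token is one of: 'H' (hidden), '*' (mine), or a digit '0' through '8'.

0 0 0 0 0 0
0 0 0 1 2 2
0 0 0 1 H H
0 0 0 1 H H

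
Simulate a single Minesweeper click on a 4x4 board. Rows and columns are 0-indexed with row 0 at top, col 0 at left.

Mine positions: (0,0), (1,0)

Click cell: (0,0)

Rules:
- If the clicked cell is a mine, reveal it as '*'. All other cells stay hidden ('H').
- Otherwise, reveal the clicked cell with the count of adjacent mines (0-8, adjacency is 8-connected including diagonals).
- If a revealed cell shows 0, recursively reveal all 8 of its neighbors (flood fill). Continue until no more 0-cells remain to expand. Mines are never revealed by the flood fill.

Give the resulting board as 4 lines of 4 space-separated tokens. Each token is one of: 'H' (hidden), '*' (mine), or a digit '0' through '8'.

* H H H
H H H H
H H H H
H H H H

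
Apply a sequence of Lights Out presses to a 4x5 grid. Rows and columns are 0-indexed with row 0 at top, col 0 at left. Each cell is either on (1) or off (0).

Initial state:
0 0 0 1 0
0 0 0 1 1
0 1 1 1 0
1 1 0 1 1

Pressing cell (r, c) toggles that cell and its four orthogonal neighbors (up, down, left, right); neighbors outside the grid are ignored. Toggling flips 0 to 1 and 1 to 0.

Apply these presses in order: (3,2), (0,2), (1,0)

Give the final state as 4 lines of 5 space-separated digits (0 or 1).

After press 1 at (3,2):
0 0 0 1 0
0 0 0 1 1
0 1 0 1 0
1 0 1 0 1

After press 2 at (0,2):
0 1 1 0 0
0 0 1 1 1
0 1 0 1 0
1 0 1 0 1

After press 3 at (1,0):
1 1 1 0 0
1 1 1 1 1
1 1 0 1 0
1 0 1 0 1

Answer: 1 1 1 0 0
1 1 1 1 1
1 1 0 1 0
1 0 1 0 1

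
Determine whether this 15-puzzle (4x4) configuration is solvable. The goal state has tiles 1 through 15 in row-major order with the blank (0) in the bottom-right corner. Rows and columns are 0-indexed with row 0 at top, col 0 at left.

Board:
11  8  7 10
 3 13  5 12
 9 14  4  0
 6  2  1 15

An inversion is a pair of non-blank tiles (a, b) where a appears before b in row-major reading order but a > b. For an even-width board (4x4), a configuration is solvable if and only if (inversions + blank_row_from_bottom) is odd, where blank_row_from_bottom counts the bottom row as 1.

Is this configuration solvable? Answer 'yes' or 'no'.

Inversions: 60
Blank is in row 2 (0-indexed from top), which is row 2 counting from the bottom (bottom = 1).
60 + 2 = 62, which is even, so the puzzle is not solvable.

Answer: no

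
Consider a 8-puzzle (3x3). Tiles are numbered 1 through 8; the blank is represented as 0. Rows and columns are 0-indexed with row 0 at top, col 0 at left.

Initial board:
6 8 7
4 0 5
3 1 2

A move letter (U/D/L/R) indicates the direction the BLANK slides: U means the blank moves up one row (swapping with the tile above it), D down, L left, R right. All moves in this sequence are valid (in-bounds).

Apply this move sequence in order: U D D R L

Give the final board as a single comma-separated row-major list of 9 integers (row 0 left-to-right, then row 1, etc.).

After move 1 (U):
6 0 7
4 8 5
3 1 2

After move 2 (D):
6 8 7
4 0 5
3 1 2

After move 3 (D):
6 8 7
4 1 5
3 0 2

After move 4 (R):
6 8 7
4 1 5
3 2 0

After move 5 (L):
6 8 7
4 1 5
3 0 2

Answer: 6, 8, 7, 4, 1, 5, 3, 0, 2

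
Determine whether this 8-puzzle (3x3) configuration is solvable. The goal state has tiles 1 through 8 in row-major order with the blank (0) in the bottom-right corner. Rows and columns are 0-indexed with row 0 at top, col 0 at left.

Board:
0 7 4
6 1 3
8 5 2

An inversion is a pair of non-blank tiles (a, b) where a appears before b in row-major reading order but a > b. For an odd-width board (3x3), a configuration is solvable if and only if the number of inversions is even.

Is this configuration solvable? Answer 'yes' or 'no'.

Inversions (pairs i<j in row-major order where tile[i] > tile[j] > 0): 17
17 is odd, so the puzzle is not solvable.

Answer: no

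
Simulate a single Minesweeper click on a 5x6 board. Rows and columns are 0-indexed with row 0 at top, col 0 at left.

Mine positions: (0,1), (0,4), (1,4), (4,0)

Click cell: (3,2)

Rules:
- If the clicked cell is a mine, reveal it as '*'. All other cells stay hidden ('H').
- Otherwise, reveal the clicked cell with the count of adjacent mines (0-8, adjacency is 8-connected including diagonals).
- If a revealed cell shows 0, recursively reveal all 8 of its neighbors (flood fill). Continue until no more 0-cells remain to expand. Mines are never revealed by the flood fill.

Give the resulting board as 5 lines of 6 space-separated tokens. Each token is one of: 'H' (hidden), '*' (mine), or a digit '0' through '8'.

H H H H H H
1 1 1 2 H H
0 0 0 1 1 1
1 1 0 0 0 0
H 1 0 0 0 0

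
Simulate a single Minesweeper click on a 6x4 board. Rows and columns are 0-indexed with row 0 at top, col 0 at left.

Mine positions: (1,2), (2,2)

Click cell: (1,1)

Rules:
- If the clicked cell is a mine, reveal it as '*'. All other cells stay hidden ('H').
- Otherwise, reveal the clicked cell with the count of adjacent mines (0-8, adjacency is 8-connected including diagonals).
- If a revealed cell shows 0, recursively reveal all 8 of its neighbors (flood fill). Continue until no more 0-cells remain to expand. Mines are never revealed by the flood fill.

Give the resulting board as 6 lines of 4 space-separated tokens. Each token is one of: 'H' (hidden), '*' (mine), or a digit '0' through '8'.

H H H H
H 2 H H
H H H H
H H H H
H H H H
H H H H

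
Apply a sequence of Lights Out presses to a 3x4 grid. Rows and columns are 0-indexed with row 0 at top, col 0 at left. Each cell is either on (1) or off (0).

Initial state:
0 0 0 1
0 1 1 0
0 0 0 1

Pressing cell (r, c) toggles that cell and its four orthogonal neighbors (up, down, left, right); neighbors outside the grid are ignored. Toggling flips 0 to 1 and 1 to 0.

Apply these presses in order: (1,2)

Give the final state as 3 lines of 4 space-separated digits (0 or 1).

Answer: 0 0 1 1
0 0 0 1
0 0 1 1

Derivation:
After press 1 at (1,2):
0 0 1 1
0 0 0 1
0 0 1 1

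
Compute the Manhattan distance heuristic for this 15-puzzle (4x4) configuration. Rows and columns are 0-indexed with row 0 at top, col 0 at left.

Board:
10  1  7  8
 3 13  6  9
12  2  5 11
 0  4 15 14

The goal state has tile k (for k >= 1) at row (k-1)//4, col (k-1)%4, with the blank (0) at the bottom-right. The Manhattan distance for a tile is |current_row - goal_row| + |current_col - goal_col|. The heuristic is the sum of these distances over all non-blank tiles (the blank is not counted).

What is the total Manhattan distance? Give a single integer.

Tile 10: (0,0)->(2,1) = 3
Tile 1: (0,1)->(0,0) = 1
Tile 7: (0,2)->(1,2) = 1
Tile 8: (0,3)->(1,3) = 1
Tile 3: (1,0)->(0,2) = 3
Tile 13: (1,1)->(3,0) = 3
Tile 6: (1,2)->(1,1) = 1
Tile 9: (1,3)->(2,0) = 4
Tile 12: (2,0)->(2,3) = 3
Tile 2: (2,1)->(0,1) = 2
Tile 5: (2,2)->(1,0) = 3
Tile 11: (2,3)->(2,2) = 1
Tile 4: (3,1)->(0,3) = 5
Tile 15: (3,2)->(3,2) = 0
Tile 14: (3,3)->(3,1) = 2
Sum: 3 + 1 + 1 + 1 + 3 + 3 + 1 + 4 + 3 + 2 + 3 + 1 + 5 + 0 + 2 = 33

Answer: 33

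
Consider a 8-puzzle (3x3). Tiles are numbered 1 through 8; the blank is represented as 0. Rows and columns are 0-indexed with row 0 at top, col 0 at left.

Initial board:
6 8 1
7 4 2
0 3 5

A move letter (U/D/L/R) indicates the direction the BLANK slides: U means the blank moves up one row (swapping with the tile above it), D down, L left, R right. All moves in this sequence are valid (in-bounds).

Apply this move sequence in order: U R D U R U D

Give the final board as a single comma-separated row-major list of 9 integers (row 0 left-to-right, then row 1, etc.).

After move 1 (U):
6 8 1
0 4 2
7 3 5

After move 2 (R):
6 8 1
4 0 2
7 3 5

After move 3 (D):
6 8 1
4 3 2
7 0 5

After move 4 (U):
6 8 1
4 0 2
7 3 5

After move 5 (R):
6 8 1
4 2 0
7 3 5

After move 6 (U):
6 8 0
4 2 1
7 3 5

After move 7 (D):
6 8 1
4 2 0
7 3 5

Answer: 6, 8, 1, 4, 2, 0, 7, 3, 5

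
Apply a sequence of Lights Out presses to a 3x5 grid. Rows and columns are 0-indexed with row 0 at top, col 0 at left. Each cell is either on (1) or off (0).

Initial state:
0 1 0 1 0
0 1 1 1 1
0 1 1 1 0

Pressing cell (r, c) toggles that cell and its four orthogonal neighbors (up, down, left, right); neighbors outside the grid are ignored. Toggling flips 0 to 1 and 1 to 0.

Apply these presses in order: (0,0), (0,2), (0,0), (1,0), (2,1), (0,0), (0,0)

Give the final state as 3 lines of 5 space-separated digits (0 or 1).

Answer: 1 0 1 0 0
1 1 0 1 1
0 0 0 1 0

Derivation:
After press 1 at (0,0):
1 0 0 1 0
1 1 1 1 1
0 1 1 1 0

After press 2 at (0,2):
1 1 1 0 0
1 1 0 1 1
0 1 1 1 0

After press 3 at (0,0):
0 0 1 0 0
0 1 0 1 1
0 1 1 1 0

After press 4 at (1,0):
1 0 1 0 0
1 0 0 1 1
1 1 1 1 0

After press 5 at (2,1):
1 0 1 0 0
1 1 0 1 1
0 0 0 1 0

After press 6 at (0,0):
0 1 1 0 0
0 1 0 1 1
0 0 0 1 0

After press 7 at (0,0):
1 0 1 0 0
1 1 0 1 1
0 0 0 1 0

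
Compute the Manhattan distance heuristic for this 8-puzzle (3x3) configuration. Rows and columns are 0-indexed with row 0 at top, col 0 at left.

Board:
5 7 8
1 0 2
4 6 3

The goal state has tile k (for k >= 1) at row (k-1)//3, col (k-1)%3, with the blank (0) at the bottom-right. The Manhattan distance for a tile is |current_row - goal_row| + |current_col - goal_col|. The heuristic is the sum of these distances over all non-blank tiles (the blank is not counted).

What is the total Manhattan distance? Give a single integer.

Answer: 16

Derivation:
Tile 5: at (0,0), goal (1,1), distance |0-1|+|0-1| = 2
Tile 7: at (0,1), goal (2,0), distance |0-2|+|1-0| = 3
Tile 8: at (0,2), goal (2,1), distance |0-2|+|2-1| = 3
Tile 1: at (1,0), goal (0,0), distance |1-0|+|0-0| = 1
Tile 2: at (1,2), goal (0,1), distance |1-0|+|2-1| = 2
Tile 4: at (2,0), goal (1,0), distance |2-1|+|0-0| = 1
Tile 6: at (2,1), goal (1,2), distance |2-1|+|1-2| = 2
Tile 3: at (2,2), goal (0,2), distance |2-0|+|2-2| = 2
Sum: 2 + 3 + 3 + 1 + 2 + 1 + 2 + 2 = 16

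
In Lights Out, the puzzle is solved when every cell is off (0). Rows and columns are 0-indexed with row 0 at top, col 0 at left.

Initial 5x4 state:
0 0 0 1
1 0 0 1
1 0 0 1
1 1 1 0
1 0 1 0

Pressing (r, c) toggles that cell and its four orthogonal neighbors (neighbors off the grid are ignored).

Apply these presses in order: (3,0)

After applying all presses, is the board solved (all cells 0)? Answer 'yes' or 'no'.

After press 1 at (3,0):
0 0 0 1
1 0 0 1
0 0 0 1
0 0 1 0
0 0 1 0

Lights still on: 6

Answer: no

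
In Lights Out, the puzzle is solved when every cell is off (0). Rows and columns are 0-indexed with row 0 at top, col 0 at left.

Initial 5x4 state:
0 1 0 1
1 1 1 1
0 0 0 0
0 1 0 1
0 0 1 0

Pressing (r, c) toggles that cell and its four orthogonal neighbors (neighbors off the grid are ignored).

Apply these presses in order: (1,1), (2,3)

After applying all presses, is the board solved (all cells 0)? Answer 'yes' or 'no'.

Answer: no

Derivation:
After press 1 at (1,1):
0 0 0 1
0 0 0 1
0 1 0 0
0 1 0 1
0 0 1 0

After press 2 at (2,3):
0 0 0 1
0 0 0 0
0 1 1 1
0 1 0 0
0 0 1 0

Lights still on: 6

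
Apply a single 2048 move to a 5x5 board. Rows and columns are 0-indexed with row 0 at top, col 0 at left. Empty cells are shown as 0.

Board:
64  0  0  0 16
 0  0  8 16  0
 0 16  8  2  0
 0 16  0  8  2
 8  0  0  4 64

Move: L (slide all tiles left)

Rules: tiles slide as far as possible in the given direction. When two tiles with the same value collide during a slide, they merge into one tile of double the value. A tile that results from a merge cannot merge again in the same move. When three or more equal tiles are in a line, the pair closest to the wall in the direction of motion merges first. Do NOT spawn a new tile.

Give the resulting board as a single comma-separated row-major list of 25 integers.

Answer: 64, 16, 0, 0, 0, 8, 16, 0, 0, 0, 16, 8, 2, 0, 0, 16, 8, 2, 0, 0, 8, 4, 64, 0, 0

Derivation:
Slide left:
row 0: [64, 0, 0, 0, 16] -> [64, 16, 0, 0, 0]
row 1: [0, 0, 8, 16, 0] -> [8, 16, 0, 0, 0]
row 2: [0, 16, 8, 2, 0] -> [16, 8, 2, 0, 0]
row 3: [0, 16, 0, 8, 2] -> [16, 8, 2, 0, 0]
row 4: [8, 0, 0, 4, 64] -> [8, 4, 64, 0, 0]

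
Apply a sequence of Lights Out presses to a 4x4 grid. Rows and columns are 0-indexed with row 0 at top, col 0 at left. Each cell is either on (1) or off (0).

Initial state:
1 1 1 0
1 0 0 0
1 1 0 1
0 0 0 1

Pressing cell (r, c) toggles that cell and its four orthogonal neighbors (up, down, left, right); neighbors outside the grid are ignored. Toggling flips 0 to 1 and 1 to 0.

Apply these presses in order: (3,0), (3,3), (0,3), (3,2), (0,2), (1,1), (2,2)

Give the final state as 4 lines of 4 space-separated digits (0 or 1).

After press 1 at (3,0):
1 1 1 0
1 0 0 0
0 1 0 1
1 1 0 1

After press 2 at (3,3):
1 1 1 0
1 0 0 0
0 1 0 0
1 1 1 0

After press 3 at (0,3):
1 1 0 1
1 0 0 1
0 1 0 0
1 1 1 0

After press 4 at (3,2):
1 1 0 1
1 0 0 1
0 1 1 0
1 0 0 1

After press 5 at (0,2):
1 0 1 0
1 0 1 1
0 1 1 0
1 0 0 1

After press 6 at (1,1):
1 1 1 0
0 1 0 1
0 0 1 0
1 0 0 1

After press 7 at (2,2):
1 1 1 0
0 1 1 1
0 1 0 1
1 0 1 1

Answer: 1 1 1 0
0 1 1 1
0 1 0 1
1 0 1 1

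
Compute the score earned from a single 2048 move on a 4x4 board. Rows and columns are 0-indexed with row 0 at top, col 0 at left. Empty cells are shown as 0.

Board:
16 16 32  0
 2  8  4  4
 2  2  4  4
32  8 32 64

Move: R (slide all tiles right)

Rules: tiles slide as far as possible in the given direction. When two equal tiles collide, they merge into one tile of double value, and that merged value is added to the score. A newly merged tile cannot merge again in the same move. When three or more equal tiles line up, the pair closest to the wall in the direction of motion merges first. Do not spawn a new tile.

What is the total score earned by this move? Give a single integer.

Answer: 52

Derivation:
Slide right:
row 0: [16, 16, 32, 0] -> [0, 0, 32, 32]  score +32 (running 32)
row 1: [2, 8, 4, 4] -> [0, 2, 8, 8]  score +8 (running 40)
row 2: [2, 2, 4, 4] -> [0, 0, 4, 8]  score +12 (running 52)
row 3: [32, 8, 32, 64] -> [32, 8, 32, 64]  score +0 (running 52)
Board after move:
 0  0 32 32
 0  2  8  8
 0  0  4  8
32  8 32 64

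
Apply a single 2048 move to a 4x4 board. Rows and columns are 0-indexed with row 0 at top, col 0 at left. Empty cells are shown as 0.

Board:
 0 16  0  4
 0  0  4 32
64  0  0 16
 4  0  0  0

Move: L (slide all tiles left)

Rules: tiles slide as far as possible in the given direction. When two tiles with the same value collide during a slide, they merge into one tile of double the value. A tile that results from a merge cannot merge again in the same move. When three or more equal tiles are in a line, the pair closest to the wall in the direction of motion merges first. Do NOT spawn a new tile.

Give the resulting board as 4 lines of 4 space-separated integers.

Answer: 16  4  0  0
 4 32  0  0
64 16  0  0
 4  0  0  0

Derivation:
Slide left:
row 0: [0, 16, 0, 4] -> [16, 4, 0, 0]
row 1: [0, 0, 4, 32] -> [4, 32, 0, 0]
row 2: [64, 0, 0, 16] -> [64, 16, 0, 0]
row 3: [4, 0, 0, 0] -> [4, 0, 0, 0]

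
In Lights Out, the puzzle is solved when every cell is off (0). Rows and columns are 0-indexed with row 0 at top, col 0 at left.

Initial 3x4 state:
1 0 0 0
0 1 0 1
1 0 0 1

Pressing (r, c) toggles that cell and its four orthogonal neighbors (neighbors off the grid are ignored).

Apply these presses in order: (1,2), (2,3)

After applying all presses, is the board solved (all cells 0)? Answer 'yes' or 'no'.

Answer: no

Derivation:
After press 1 at (1,2):
1 0 1 0
0 0 1 0
1 0 1 1

After press 2 at (2,3):
1 0 1 0
0 0 1 1
1 0 0 0

Lights still on: 5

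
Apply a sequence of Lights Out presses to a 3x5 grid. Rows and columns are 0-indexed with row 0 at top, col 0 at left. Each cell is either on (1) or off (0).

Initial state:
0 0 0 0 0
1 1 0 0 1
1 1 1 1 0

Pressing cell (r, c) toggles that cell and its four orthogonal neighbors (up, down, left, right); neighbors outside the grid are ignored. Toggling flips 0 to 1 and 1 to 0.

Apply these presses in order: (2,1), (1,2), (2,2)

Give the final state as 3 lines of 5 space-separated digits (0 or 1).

Answer: 0 0 1 0 0
1 1 0 1 1
0 1 0 0 0

Derivation:
After press 1 at (2,1):
0 0 0 0 0
1 0 0 0 1
0 0 0 1 0

After press 2 at (1,2):
0 0 1 0 0
1 1 1 1 1
0 0 1 1 0

After press 3 at (2,2):
0 0 1 0 0
1 1 0 1 1
0 1 0 0 0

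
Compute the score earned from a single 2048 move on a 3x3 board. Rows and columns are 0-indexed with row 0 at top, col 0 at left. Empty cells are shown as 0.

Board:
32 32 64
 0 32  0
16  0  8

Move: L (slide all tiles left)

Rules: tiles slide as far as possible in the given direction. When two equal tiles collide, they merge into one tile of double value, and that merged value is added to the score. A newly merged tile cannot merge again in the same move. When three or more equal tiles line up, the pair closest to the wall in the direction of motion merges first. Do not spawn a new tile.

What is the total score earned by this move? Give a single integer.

Answer: 64

Derivation:
Slide left:
row 0: [32, 32, 64] -> [64, 64, 0]  score +64 (running 64)
row 1: [0, 32, 0] -> [32, 0, 0]  score +0 (running 64)
row 2: [16, 0, 8] -> [16, 8, 0]  score +0 (running 64)
Board after move:
64 64  0
32  0  0
16  8  0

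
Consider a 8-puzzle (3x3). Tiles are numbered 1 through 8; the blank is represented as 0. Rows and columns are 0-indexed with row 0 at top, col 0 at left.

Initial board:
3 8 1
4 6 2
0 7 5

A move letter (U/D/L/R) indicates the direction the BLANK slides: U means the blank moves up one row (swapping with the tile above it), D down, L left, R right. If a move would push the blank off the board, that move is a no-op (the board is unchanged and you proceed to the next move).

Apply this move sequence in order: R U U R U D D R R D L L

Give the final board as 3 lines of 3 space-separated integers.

After move 1 (R):
3 8 1
4 6 2
7 0 5

After move 2 (U):
3 8 1
4 0 2
7 6 5

After move 3 (U):
3 0 1
4 8 2
7 6 5

After move 4 (R):
3 1 0
4 8 2
7 6 5

After move 5 (U):
3 1 0
4 8 2
7 6 5

After move 6 (D):
3 1 2
4 8 0
7 6 5

After move 7 (D):
3 1 2
4 8 5
7 6 0

After move 8 (R):
3 1 2
4 8 5
7 6 0

After move 9 (R):
3 1 2
4 8 5
7 6 0

After move 10 (D):
3 1 2
4 8 5
7 6 0

After move 11 (L):
3 1 2
4 8 5
7 0 6

After move 12 (L):
3 1 2
4 8 5
0 7 6

Answer: 3 1 2
4 8 5
0 7 6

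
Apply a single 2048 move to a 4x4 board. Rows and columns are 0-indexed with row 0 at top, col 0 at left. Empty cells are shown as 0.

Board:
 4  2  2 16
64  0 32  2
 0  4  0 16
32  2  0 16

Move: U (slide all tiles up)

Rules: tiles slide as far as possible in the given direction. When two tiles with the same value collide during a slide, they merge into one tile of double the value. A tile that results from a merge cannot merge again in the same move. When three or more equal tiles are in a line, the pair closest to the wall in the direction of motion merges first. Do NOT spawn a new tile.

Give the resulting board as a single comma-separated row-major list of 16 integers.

Slide up:
col 0: [4, 64, 0, 32] -> [4, 64, 32, 0]
col 1: [2, 0, 4, 2] -> [2, 4, 2, 0]
col 2: [2, 32, 0, 0] -> [2, 32, 0, 0]
col 3: [16, 2, 16, 16] -> [16, 2, 32, 0]

Answer: 4, 2, 2, 16, 64, 4, 32, 2, 32, 2, 0, 32, 0, 0, 0, 0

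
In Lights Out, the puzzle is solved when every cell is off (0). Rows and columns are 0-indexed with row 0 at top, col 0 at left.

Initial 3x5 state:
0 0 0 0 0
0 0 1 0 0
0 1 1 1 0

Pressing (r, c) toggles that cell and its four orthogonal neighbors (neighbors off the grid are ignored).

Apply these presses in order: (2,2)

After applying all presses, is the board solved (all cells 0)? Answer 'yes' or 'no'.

Answer: yes

Derivation:
After press 1 at (2,2):
0 0 0 0 0
0 0 0 0 0
0 0 0 0 0

Lights still on: 0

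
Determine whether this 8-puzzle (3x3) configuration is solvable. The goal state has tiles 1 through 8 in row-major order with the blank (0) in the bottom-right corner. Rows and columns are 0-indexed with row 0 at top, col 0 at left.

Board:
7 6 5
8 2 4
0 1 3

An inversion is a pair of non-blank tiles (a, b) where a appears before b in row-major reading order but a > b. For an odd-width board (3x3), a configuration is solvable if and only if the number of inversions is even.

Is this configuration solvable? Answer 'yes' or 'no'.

Answer: yes

Derivation:
Inversions (pairs i<j in row-major order where tile[i] > tile[j] > 0): 22
22 is even, so the puzzle is solvable.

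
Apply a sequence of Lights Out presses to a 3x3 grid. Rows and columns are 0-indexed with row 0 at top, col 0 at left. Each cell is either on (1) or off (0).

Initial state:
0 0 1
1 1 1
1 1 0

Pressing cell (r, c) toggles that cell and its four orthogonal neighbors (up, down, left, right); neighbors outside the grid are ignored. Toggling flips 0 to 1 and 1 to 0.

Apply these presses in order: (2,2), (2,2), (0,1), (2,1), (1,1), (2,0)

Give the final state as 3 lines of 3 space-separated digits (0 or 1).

After press 1 at (2,2):
0 0 1
1 1 0
1 0 1

After press 2 at (2,2):
0 0 1
1 1 1
1 1 0

After press 3 at (0,1):
1 1 0
1 0 1
1 1 0

After press 4 at (2,1):
1 1 0
1 1 1
0 0 1

After press 5 at (1,1):
1 0 0
0 0 0
0 1 1

After press 6 at (2,0):
1 0 0
1 0 0
1 0 1

Answer: 1 0 0
1 0 0
1 0 1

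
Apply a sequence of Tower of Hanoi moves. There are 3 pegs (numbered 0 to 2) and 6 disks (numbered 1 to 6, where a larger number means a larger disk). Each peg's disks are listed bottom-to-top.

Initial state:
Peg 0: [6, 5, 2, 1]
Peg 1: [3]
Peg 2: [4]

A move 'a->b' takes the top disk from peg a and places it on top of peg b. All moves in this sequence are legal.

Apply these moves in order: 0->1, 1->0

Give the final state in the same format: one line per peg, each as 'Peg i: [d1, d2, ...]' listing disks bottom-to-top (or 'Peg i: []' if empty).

Answer: Peg 0: [6, 5, 2, 1]
Peg 1: [3]
Peg 2: [4]

Derivation:
After move 1 (0->1):
Peg 0: [6, 5, 2]
Peg 1: [3, 1]
Peg 2: [4]

After move 2 (1->0):
Peg 0: [6, 5, 2, 1]
Peg 1: [3]
Peg 2: [4]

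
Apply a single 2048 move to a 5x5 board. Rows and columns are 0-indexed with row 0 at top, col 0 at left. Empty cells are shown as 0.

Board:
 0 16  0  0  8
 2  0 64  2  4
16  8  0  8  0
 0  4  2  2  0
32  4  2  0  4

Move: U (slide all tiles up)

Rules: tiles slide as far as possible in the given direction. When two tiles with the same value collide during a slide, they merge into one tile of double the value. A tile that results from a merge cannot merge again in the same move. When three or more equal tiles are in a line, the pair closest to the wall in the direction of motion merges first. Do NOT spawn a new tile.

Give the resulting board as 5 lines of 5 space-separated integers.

Answer:  2 16 64  2  8
16  8  4  8  8
32  8  0  2  0
 0  0  0  0  0
 0  0  0  0  0

Derivation:
Slide up:
col 0: [0, 2, 16, 0, 32] -> [2, 16, 32, 0, 0]
col 1: [16, 0, 8, 4, 4] -> [16, 8, 8, 0, 0]
col 2: [0, 64, 0, 2, 2] -> [64, 4, 0, 0, 0]
col 3: [0, 2, 8, 2, 0] -> [2, 8, 2, 0, 0]
col 4: [8, 4, 0, 0, 4] -> [8, 8, 0, 0, 0]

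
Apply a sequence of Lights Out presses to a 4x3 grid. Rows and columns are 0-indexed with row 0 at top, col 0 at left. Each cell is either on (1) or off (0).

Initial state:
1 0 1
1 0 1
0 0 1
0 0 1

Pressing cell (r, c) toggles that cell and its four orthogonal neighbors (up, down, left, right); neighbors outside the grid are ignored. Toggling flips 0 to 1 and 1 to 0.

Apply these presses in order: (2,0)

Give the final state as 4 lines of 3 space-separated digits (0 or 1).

Answer: 1 0 1
0 0 1
1 1 1
1 0 1

Derivation:
After press 1 at (2,0):
1 0 1
0 0 1
1 1 1
1 0 1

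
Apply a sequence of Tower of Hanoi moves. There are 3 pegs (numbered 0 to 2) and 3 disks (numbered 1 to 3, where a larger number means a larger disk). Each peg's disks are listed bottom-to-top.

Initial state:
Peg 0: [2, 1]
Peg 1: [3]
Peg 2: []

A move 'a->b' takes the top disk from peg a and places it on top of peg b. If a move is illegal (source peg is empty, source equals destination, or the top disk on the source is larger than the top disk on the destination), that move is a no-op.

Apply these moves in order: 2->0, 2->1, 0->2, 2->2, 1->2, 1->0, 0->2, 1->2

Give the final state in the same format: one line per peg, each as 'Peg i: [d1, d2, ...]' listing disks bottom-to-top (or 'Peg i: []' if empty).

Answer: Peg 0: [2]
Peg 1: [3]
Peg 2: [1]

Derivation:
After move 1 (2->0):
Peg 0: [2, 1]
Peg 1: [3]
Peg 2: []

After move 2 (2->1):
Peg 0: [2, 1]
Peg 1: [3]
Peg 2: []

After move 3 (0->2):
Peg 0: [2]
Peg 1: [3]
Peg 2: [1]

After move 4 (2->2):
Peg 0: [2]
Peg 1: [3]
Peg 2: [1]

After move 5 (1->2):
Peg 0: [2]
Peg 1: [3]
Peg 2: [1]

After move 6 (1->0):
Peg 0: [2]
Peg 1: [3]
Peg 2: [1]

After move 7 (0->2):
Peg 0: [2]
Peg 1: [3]
Peg 2: [1]

After move 8 (1->2):
Peg 0: [2]
Peg 1: [3]
Peg 2: [1]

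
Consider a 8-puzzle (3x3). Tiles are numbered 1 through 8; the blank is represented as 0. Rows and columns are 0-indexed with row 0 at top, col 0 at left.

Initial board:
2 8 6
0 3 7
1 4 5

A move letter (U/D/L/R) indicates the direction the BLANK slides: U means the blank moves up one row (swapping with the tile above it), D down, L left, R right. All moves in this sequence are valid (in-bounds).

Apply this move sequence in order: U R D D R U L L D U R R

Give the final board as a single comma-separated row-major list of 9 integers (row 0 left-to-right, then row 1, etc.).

Answer: 8, 3, 6, 2, 4, 0, 1, 5, 7

Derivation:
After move 1 (U):
0 8 6
2 3 7
1 4 5

After move 2 (R):
8 0 6
2 3 7
1 4 5

After move 3 (D):
8 3 6
2 0 7
1 4 5

After move 4 (D):
8 3 6
2 4 7
1 0 5

After move 5 (R):
8 3 6
2 4 7
1 5 0

After move 6 (U):
8 3 6
2 4 0
1 5 7

After move 7 (L):
8 3 6
2 0 4
1 5 7

After move 8 (L):
8 3 6
0 2 4
1 5 7

After move 9 (D):
8 3 6
1 2 4
0 5 7

After move 10 (U):
8 3 6
0 2 4
1 5 7

After move 11 (R):
8 3 6
2 0 4
1 5 7

After move 12 (R):
8 3 6
2 4 0
1 5 7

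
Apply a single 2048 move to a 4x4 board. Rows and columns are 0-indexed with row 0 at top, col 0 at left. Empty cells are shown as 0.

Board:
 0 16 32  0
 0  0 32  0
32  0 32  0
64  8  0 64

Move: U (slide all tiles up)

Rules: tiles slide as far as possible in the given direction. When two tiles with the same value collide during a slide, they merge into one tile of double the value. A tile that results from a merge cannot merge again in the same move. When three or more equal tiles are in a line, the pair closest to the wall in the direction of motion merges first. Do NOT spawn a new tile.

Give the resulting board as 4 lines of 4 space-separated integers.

Answer: 32 16 64 64
64  8 32  0
 0  0  0  0
 0  0  0  0

Derivation:
Slide up:
col 0: [0, 0, 32, 64] -> [32, 64, 0, 0]
col 1: [16, 0, 0, 8] -> [16, 8, 0, 0]
col 2: [32, 32, 32, 0] -> [64, 32, 0, 0]
col 3: [0, 0, 0, 64] -> [64, 0, 0, 0]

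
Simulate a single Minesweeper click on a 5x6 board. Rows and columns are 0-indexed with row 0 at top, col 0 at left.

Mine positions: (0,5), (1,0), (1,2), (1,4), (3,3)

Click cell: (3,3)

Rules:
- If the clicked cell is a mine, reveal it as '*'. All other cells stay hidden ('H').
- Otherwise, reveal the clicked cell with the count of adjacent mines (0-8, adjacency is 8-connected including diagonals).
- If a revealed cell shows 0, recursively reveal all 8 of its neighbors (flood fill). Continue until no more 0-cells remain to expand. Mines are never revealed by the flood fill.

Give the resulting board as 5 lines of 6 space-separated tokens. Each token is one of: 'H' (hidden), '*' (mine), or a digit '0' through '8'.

H H H H H H
H H H H H H
H H H H H H
H H H * H H
H H H H H H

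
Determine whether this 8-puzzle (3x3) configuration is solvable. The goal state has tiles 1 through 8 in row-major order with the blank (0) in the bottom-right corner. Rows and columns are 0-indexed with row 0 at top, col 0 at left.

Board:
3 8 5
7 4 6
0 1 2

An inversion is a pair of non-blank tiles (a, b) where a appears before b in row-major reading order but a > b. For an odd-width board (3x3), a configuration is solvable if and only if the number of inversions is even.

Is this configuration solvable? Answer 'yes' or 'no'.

Inversions (pairs i<j in row-major order where tile[i] > tile[j] > 0): 19
19 is odd, so the puzzle is not solvable.

Answer: no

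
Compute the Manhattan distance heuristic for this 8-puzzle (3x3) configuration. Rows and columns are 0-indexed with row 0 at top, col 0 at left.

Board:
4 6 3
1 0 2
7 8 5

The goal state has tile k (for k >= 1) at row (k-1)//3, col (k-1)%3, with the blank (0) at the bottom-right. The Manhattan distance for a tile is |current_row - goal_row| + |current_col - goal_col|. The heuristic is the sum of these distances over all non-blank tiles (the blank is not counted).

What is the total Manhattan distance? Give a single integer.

Tile 4: (0,0)->(1,0) = 1
Tile 6: (0,1)->(1,2) = 2
Tile 3: (0,2)->(0,2) = 0
Tile 1: (1,0)->(0,0) = 1
Tile 2: (1,2)->(0,1) = 2
Tile 7: (2,0)->(2,0) = 0
Tile 8: (2,1)->(2,1) = 0
Tile 5: (2,2)->(1,1) = 2
Sum: 1 + 2 + 0 + 1 + 2 + 0 + 0 + 2 = 8

Answer: 8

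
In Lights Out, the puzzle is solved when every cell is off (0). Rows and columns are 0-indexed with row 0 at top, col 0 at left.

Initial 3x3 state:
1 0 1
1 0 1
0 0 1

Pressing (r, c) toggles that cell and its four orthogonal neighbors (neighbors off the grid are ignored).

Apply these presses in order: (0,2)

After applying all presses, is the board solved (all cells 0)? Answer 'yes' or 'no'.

Answer: no

Derivation:
After press 1 at (0,2):
1 1 0
1 0 0
0 0 1

Lights still on: 4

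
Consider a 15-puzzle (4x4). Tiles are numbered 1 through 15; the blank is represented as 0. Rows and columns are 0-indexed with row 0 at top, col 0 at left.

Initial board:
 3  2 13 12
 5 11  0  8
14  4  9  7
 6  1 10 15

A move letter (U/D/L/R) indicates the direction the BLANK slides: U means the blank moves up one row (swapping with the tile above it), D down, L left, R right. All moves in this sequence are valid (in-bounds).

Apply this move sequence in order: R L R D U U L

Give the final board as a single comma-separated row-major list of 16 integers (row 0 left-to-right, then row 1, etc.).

After move 1 (R):
 3  2 13 12
 5 11  8  0
14  4  9  7
 6  1 10 15

After move 2 (L):
 3  2 13 12
 5 11  0  8
14  4  9  7
 6  1 10 15

After move 3 (R):
 3  2 13 12
 5 11  8  0
14  4  9  7
 6  1 10 15

After move 4 (D):
 3  2 13 12
 5 11  8  7
14  4  9  0
 6  1 10 15

After move 5 (U):
 3  2 13 12
 5 11  8  0
14  4  9  7
 6  1 10 15

After move 6 (U):
 3  2 13  0
 5 11  8 12
14  4  9  7
 6  1 10 15

After move 7 (L):
 3  2  0 13
 5 11  8 12
14  4  9  7
 6  1 10 15

Answer: 3, 2, 0, 13, 5, 11, 8, 12, 14, 4, 9, 7, 6, 1, 10, 15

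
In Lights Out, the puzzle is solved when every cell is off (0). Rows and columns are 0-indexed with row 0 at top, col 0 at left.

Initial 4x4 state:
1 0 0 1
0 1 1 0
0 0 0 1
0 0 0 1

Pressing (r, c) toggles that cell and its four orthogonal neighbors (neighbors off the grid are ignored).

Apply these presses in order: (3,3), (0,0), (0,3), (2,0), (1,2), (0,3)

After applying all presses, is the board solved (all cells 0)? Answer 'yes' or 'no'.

Answer: no

Derivation:
After press 1 at (3,3):
1 0 0 1
0 1 1 0
0 0 0 0
0 0 1 0

After press 2 at (0,0):
0 1 0 1
1 1 1 0
0 0 0 0
0 0 1 0

After press 3 at (0,3):
0 1 1 0
1 1 1 1
0 0 0 0
0 0 1 0

After press 4 at (2,0):
0 1 1 0
0 1 1 1
1 1 0 0
1 0 1 0

After press 5 at (1,2):
0 1 0 0
0 0 0 0
1 1 1 0
1 0 1 0

After press 6 at (0,3):
0 1 1 1
0 0 0 1
1 1 1 0
1 0 1 0

Lights still on: 9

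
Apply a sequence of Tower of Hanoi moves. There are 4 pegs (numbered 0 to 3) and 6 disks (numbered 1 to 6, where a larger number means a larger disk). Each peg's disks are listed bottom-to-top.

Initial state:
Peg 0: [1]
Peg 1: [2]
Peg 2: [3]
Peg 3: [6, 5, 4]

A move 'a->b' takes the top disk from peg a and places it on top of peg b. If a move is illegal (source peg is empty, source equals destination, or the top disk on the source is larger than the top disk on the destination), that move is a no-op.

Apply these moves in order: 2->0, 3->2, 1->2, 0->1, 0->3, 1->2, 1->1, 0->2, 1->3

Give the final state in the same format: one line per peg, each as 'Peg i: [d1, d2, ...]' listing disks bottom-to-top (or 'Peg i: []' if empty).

After move 1 (2->0):
Peg 0: [1]
Peg 1: [2]
Peg 2: [3]
Peg 3: [6, 5, 4]

After move 2 (3->2):
Peg 0: [1]
Peg 1: [2]
Peg 2: [3]
Peg 3: [6, 5, 4]

After move 3 (1->2):
Peg 0: [1]
Peg 1: []
Peg 2: [3, 2]
Peg 3: [6, 5, 4]

After move 4 (0->1):
Peg 0: []
Peg 1: [1]
Peg 2: [3, 2]
Peg 3: [6, 5, 4]

After move 5 (0->3):
Peg 0: []
Peg 1: [1]
Peg 2: [3, 2]
Peg 3: [6, 5, 4]

After move 6 (1->2):
Peg 0: []
Peg 1: []
Peg 2: [3, 2, 1]
Peg 3: [6, 5, 4]

After move 7 (1->1):
Peg 0: []
Peg 1: []
Peg 2: [3, 2, 1]
Peg 3: [6, 5, 4]

After move 8 (0->2):
Peg 0: []
Peg 1: []
Peg 2: [3, 2, 1]
Peg 3: [6, 5, 4]

After move 9 (1->3):
Peg 0: []
Peg 1: []
Peg 2: [3, 2, 1]
Peg 3: [6, 5, 4]

Answer: Peg 0: []
Peg 1: []
Peg 2: [3, 2, 1]
Peg 3: [6, 5, 4]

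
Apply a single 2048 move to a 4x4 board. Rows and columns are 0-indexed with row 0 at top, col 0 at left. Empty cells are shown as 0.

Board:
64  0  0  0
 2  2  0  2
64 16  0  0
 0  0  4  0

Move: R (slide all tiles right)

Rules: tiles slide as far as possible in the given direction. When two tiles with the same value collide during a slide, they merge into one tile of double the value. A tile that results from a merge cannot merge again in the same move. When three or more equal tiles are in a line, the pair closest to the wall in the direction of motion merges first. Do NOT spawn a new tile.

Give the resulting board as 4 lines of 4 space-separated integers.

Slide right:
row 0: [64, 0, 0, 0] -> [0, 0, 0, 64]
row 1: [2, 2, 0, 2] -> [0, 0, 2, 4]
row 2: [64, 16, 0, 0] -> [0, 0, 64, 16]
row 3: [0, 0, 4, 0] -> [0, 0, 0, 4]

Answer:  0  0  0 64
 0  0  2  4
 0  0 64 16
 0  0  0  4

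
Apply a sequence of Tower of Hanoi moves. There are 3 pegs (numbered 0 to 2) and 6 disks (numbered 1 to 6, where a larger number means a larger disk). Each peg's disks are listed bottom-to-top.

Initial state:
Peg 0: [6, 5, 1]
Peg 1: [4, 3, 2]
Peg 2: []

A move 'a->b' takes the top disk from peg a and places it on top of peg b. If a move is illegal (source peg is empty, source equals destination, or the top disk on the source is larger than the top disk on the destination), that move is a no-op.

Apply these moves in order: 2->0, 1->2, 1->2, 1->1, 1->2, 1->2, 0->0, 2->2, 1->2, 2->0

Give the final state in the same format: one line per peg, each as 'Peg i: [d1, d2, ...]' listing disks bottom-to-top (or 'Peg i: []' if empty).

After move 1 (2->0):
Peg 0: [6, 5, 1]
Peg 1: [4, 3, 2]
Peg 2: []

After move 2 (1->2):
Peg 0: [6, 5, 1]
Peg 1: [4, 3]
Peg 2: [2]

After move 3 (1->2):
Peg 0: [6, 5, 1]
Peg 1: [4, 3]
Peg 2: [2]

After move 4 (1->1):
Peg 0: [6, 5, 1]
Peg 1: [4, 3]
Peg 2: [2]

After move 5 (1->2):
Peg 0: [6, 5, 1]
Peg 1: [4, 3]
Peg 2: [2]

After move 6 (1->2):
Peg 0: [6, 5, 1]
Peg 1: [4, 3]
Peg 2: [2]

After move 7 (0->0):
Peg 0: [6, 5, 1]
Peg 1: [4, 3]
Peg 2: [2]

After move 8 (2->2):
Peg 0: [6, 5, 1]
Peg 1: [4, 3]
Peg 2: [2]

After move 9 (1->2):
Peg 0: [6, 5, 1]
Peg 1: [4, 3]
Peg 2: [2]

After move 10 (2->0):
Peg 0: [6, 5, 1]
Peg 1: [4, 3]
Peg 2: [2]

Answer: Peg 0: [6, 5, 1]
Peg 1: [4, 3]
Peg 2: [2]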